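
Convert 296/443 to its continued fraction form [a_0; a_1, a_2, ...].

[0; 1, 2, 73, 2]

Run the Euclidean algorithm on 296 and 443; the successive quotients are the partial quotients a_0, a_1, ... (each step inverts the fractional part left over by the previous one):
  296 = 0*443 + 296, so a_0 = 0.
  443 = 1*296 + 147, so a_1 = 1.
  296 = 2*147 + 2, so a_2 = 2.
  147 = 73*2 + 1, so a_3 = 73.
  2 = 2*1 + 0, so a_4 = 2.
The remainder reaches 0 after 5 divisions, so the expansion has 5 partial quotients, read off in order.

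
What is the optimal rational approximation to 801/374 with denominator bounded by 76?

Expand x = 801/374 as a continued fraction with the Euclidean algorithm:
  801 = 2*374 + 53, so a_0 = 2.
  374 = 7*53 + 3, so a_1 = 7.
  53 = 17*3 + 2, so a_2 = 17.
  3 = 1*2 + 1, so a_3 = 1.
  2 = 2*1 + 0, so a_4 = 2.
so x = [2; 7, 17, 1, 2].
Convergents (p_i = a_i*p_{i-1} + p_{i-2}, q_i = a_i*q_{i-1} + q_{i-2} with p_{-2}=0, p_{-1}=1, q_{-2}=1, q_{-1}=0), until the denominator exceeds 76:
  i=0: a_0=2, p_0 = 2*1 + 0 = 2, q_0 = 2*0 + 1 = 1.
  i=1: a_1=7, p_1 = 7*2 + 1 = 15, q_1 = 7*1 + 0 = 7.
  i=2: a_2=17, p_2 = 17*15 + 2 = 257, q_2 = 17*7 + 1 = 120.
q_2 = 120 > 76, so the last convergent with denominator <= 76 is p_1/q_1 = 15/7.
The closest fraction with denominator <= 76 is either p_1/q_1 or the intermediate fraction (k*p_1 + p_0)/(k*q_1 + q_0) with the largest k >= 1 whose denominator stays <= 76; these approach x as k grows, and every other convergent or intermediate fraction in range is farther away.
Largest k: floor((76 - q_0)/q_1) = floor((76 - 1)/7) = 10.
That gives (10*15 + 2)/(10*7 + 1) = 152/71.
Compare the errors: |x - 15/7| = |801*7 - 15*374|/(374*7) = 3/2618, and |x - 152/71| = |801*71 - 152*374|/(374*71) = 23/26554.
Cross-multiplying, 23*2618 = 60214 < 79662 = 3*26554, so 23/26554 is smaller: the intermediate fraction 152/71 is closer to x than 15/7.

152/71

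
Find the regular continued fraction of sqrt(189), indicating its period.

[13; (1, 2, 1, 26)]

Write x_i = (sqrt(189) + m_i)/d_i with (m_0, d_0) = (0, 1). a_0 = floor(sqrt(189)) = 13, since 13^2 = 169 <= 189 < 196 = 14^2.
Iterate m_{i+1} = d_i*a_i - m_i, d_{i+1} = (189 - m_{i+1}^2)/d_i, a_{i+1} = floor((a_0 + m_{i+1})/d_{i+1}):
  m_1 = 1*13 - 0 = 13, d_1 = (189 - 13^2)/1 = 20/1 = 20, a_1 = floor((13 + 13)/20) = 1.
  m_2 = 20*1 - 13 = 7, d_2 = (189 - 7^2)/20 = 140/20 = 7, a_2 = floor((13 + 7)/7) = 2.
  m_3 = 7*2 - 7 = 7, d_3 = (189 - 7^2)/7 = 140/7 = 20, a_3 = floor((13 + 7)/20) = 1.
  m_4 = 20*1 - 7 = 13, d_4 = (189 - 13^2)/20 = 20/20 = 1, a_4 = floor((13 + 13)/1) = 26.
  m_5 = 1*26 - 13 = 13, d_5 = (189 - 13^2)/1 = 20/1 = 20: (m_5, d_5) = (m_1, d_1) = (13, 20), so from here the quotients repeat a_1, ..., a_4; the period length is 4.
Hence the expansion of sqrt(189) is a_0 = 13 followed by the repeating block 1, 2, 1, 26 (period 4).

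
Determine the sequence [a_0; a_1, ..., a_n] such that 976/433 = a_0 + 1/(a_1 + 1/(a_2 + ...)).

Run the Euclidean algorithm on 976 and 433; the successive quotients are the partial quotients a_0, a_1, ... (each step inverts the fractional part left over by the previous one):
  976 = 2*433 + 110, so a_0 = 2.
  433 = 3*110 + 103, so a_1 = 3.
  110 = 1*103 + 7, so a_2 = 1.
  103 = 14*7 + 5, so a_3 = 14.
  7 = 1*5 + 2, so a_4 = 1.
  5 = 2*2 + 1, so a_5 = 2.
  2 = 2*1 + 0, so a_6 = 2.
The remainder reaches 0 after 7 divisions, so the expansion has 7 partial quotients, read off in order.

[2; 3, 1, 14, 1, 2, 2]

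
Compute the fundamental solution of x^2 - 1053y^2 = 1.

(x, y) = (649, 20)

First expand sqrt(1053) as a continued fraction. With x_i = (sqrt(1053) + m_i)/d_i and (m_0, d_0) = (0, 1): a_0 = floor(sqrt(1053)) = 32, since 32^2 = 1024 <= 1053 < 1089 = 33^2.
Iterate m_{i+1} = d_i*a_i - m_i, d_{i+1} = (1053 - m_{i+1}^2)/d_i, a_{i+1} = floor((a_0 + m_{i+1})/d_{i+1}):
  m_1 = 1*32 - 0 = 32, d_1 = (1053 - 32^2)/1 = 29/1 = 29, a_1 = floor((32 + 32)/29) = 2.
  m_2 = 29*2 - 32 = 26, d_2 = (1053 - 26^2)/29 = 377/29 = 13, a_2 = floor((32 + 26)/13) = 4.
  m_3 = 13*4 - 26 = 26, d_3 = (1053 - 26^2)/13 = 377/13 = 29, a_3 = floor((32 + 26)/29) = 2.
  m_4 = 29*2 - 26 = 32, d_4 = (1053 - 32^2)/29 = 29/29 = 1, a_4 = floor((32 + 32)/1) = 64.
  m_5 = 1*64 - 32 = 32, d_5 = (1053 - 32^2)/1 = 29/1 = 29: (m_5, d_5) = (m_1, d_1) = (32, 29), so from here the quotients repeat a_1, ..., a_4; the period length is 4.
So sqrt(1053) = [32; (2, 4, 2, 64)] with period length k = 4.
k is even, so the fundamental solution of x^2 - 1053y^2 = 1 is (p_{k-1}, q_{k-1}) = (p_3, q_3); compute convergents through index 3.
Convergents (p_i = a_i*p_{i-1} + p_{i-2}, q_i = a_i*q_{i-1} + q_{i-2} with p_{-2}=0, p_{-1}=1, q_{-2}=1, q_{-1}=0):
  i=0: a_0=32, p_0 = 32*1 + 0 = 32, q_0 = 32*0 + 1 = 1.
  i=1: a_1=2, p_1 = 2*32 + 1 = 65, q_1 = 2*1 + 0 = 2.
  i=2: a_2=4, p_2 = 4*65 + 32 = 292, q_2 = 4*2 + 1 = 9.
  i=3: a_3=2, p_3 = 2*292 + 65 = 649, q_3 = 2*9 + 2 = 20.
Check: 649^2 - 1053*20^2 = 421201 - 421200 = 1, so (x, y) = (649, 20) solves the equation, and by the theorem it is the least positive solution.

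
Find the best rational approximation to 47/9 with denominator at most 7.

26/5

Expand x = 47/9 as a continued fraction with the Euclidean algorithm:
  47 = 5*9 + 2, so a_0 = 5.
  9 = 4*2 + 1, so a_1 = 4.
  2 = 2*1 + 0, so a_2 = 2.
so x = [5; 4, 2].
Convergents (p_i = a_i*p_{i-1} + p_{i-2}, q_i = a_i*q_{i-1} + q_{i-2} with p_{-2}=0, p_{-1}=1, q_{-2}=1, q_{-1}=0), until the denominator exceeds 7:
  i=0: a_0=5, p_0 = 5*1 + 0 = 5, q_0 = 5*0 + 1 = 1.
  i=1: a_1=4, p_1 = 4*5 + 1 = 21, q_1 = 4*1 + 0 = 4.
  i=2: a_2=2, p_2 = 2*21 + 5 = 47, q_2 = 2*4 + 1 = 9.
q_2 = 9 > 7, so the last convergent with denominator <= 7 is p_1/q_1 = 21/4.
The closest fraction with denominator <= 7 is either p_1/q_1 or the intermediate fraction (k*p_1 + p_0)/(k*q_1 + q_0) with the largest k >= 1 whose denominator stays <= 7; these approach x as k grows, and every other convergent or intermediate fraction in range is farther away.
Largest k: floor((7 - q_0)/q_1) = floor((7 - 1)/4) = 1.
That gives (1*21 + 5)/(1*4 + 1) = 26/5.
Compare the errors: |x - 21/4| = |47*4 - 21*9|/(9*4) = 1/36, and |x - 26/5| = |47*5 - 26*9|/(9*5) = 1/45.
Cross-multiplying, 1*36 = 36 < 45 = 1*45, so 1/45 is smaller: the intermediate fraction 26/5 is closer to x than 21/4.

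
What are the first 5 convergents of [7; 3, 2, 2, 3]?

Using the convergent recurrence p_i = a_i*p_{i-1} + p_{i-2}, q_i = a_i*q_{i-1} + q_{i-2} with p_{-2}=0, p_{-1}=1, q_{-2}=1, q_{-1}=0:
  i=0: a_0=7, p_0 = 7*1 + 0 = 7, q_0 = 7*0 + 1 = 1.
  i=1: a_1=3, p_1 = 3*7 + 1 = 22, q_1 = 3*1 + 0 = 3.
  i=2: a_2=2, p_2 = 2*22 + 7 = 51, q_2 = 2*3 + 1 = 7.
  i=3: a_3=2, p_3 = 2*51 + 22 = 124, q_3 = 2*7 + 3 = 17.
  i=4: a_4=3, p_4 = 3*124 + 51 = 423, q_4 = 3*17 + 7 = 58.

7/1, 22/3, 51/7, 124/17, 423/58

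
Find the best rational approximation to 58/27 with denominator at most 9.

Expand x = 58/27 as a continued fraction with the Euclidean algorithm:
  58 = 2*27 + 4, so a_0 = 2.
  27 = 6*4 + 3, so a_1 = 6.
  4 = 1*3 + 1, so a_2 = 1.
  3 = 3*1 + 0, so a_3 = 3.
so x = [2; 6, 1, 3].
Convergents (p_i = a_i*p_{i-1} + p_{i-2}, q_i = a_i*q_{i-1} + q_{i-2} with p_{-2}=0, p_{-1}=1, q_{-2}=1, q_{-1}=0), until the denominator exceeds 9:
  i=0: a_0=2, p_0 = 2*1 + 0 = 2, q_0 = 2*0 + 1 = 1.
  i=1: a_1=6, p_1 = 6*2 + 1 = 13, q_1 = 6*1 + 0 = 6.
  i=2: a_2=1, p_2 = 1*13 + 2 = 15, q_2 = 1*6 + 1 = 7.
  i=3: a_3=3, p_3 = 3*15 + 13 = 58, q_3 = 3*7 + 6 = 27.
q_3 = 27 > 9, so the last convergent with denominator <= 9 is p_2/q_2 = 15/7.
The closest fraction with denominator <= 9 is either p_2/q_2 or the intermediate fraction (k*p_2 + p_1)/(k*q_2 + q_1) with the largest k >= 1 whose denominator stays <= 9; these approach x as k grows, and every other convergent or intermediate fraction in range is farther away.
Largest k: floor((9 - q_1)/q_2) = floor((9 - 6)/7) = 0.
Since k = 0, no intermediate fraction beyond p_2/q_2 has denominator <= 9, so the convergent 15/7 is the closest (its error is |58*7 - 15*27|/(27*7) = 1/189).

15/7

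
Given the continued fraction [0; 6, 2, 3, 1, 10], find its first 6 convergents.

0/1, 1/6, 2/13, 7/45, 9/58, 97/625

Using the convergent recurrence p_i = a_i*p_{i-1} + p_{i-2}, q_i = a_i*q_{i-1} + q_{i-2} with p_{-2}=0, p_{-1}=1, q_{-2}=1, q_{-1}=0:
  i=0: a_0=0, p_0 = 0*1 + 0 = 0, q_0 = 0*0 + 1 = 1.
  i=1: a_1=6, p_1 = 6*0 + 1 = 1, q_1 = 6*1 + 0 = 6.
  i=2: a_2=2, p_2 = 2*1 + 0 = 2, q_2 = 2*6 + 1 = 13.
  i=3: a_3=3, p_3 = 3*2 + 1 = 7, q_3 = 3*13 + 6 = 45.
  i=4: a_4=1, p_4 = 1*7 + 2 = 9, q_4 = 1*45 + 13 = 58.
  i=5: a_5=10, p_5 = 10*9 + 7 = 97, q_5 = 10*58 + 45 = 625.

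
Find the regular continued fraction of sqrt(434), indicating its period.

[20; (1, 4, 1, 40)]

Write x_i = (sqrt(434) + m_i)/d_i with (m_0, d_0) = (0, 1). a_0 = floor(sqrt(434)) = 20, since 20^2 = 400 <= 434 < 441 = 21^2.
Iterate m_{i+1} = d_i*a_i - m_i, d_{i+1} = (434 - m_{i+1}^2)/d_i, a_{i+1} = floor((a_0 + m_{i+1})/d_{i+1}):
  m_1 = 1*20 - 0 = 20, d_1 = (434 - 20^2)/1 = 34/1 = 34, a_1 = floor((20 + 20)/34) = 1.
  m_2 = 34*1 - 20 = 14, d_2 = (434 - 14^2)/34 = 238/34 = 7, a_2 = floor((20 + 14)/7) = 4.
  m_3 = 7*4 - 14 = 14, d_3 = (434 - 14^2)/7 = 238/7 = 34, a_3 = floor((20 + 14)/34) = 1.
  m_4 = 34*1 - 14 = 20, d_4 = (434 - 20^2)/34 = 34/34 = 1, a_4 = floor((20 + 20)/1) = 40.
  m_5 = 1*40 - 20 = 20, d_5 = (434 - 20^2)/1 = 34/1 = 34: (m_5, d_5) = (m_1, d_1) = (20, 34), so from here the quotients repeat a_1, ..., a_4; the period length is 4.
Hence the expansion of sqrt(434) is a_0 = 20 followed by the repeating block 1, 4, 1, 40 (period 4).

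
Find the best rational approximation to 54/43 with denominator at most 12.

5/4

Expand x = 54/43 as a continued fraction with the Euclidean algorithm:
  54 = 1*43 + 11, so a_0 = 1.
  43 = 3*11 + 10, so a_1 = 3.
  11 = 1*10 + 1, so a_2 = 1.
  10 = 10*1 + 0, so a_3 = 10.
so x = [1; 3, 1, 10].
Convergents (p_i = a_i*p_{i-1} + p_{i-2}, q_i = a_i*q_{i-1} + q_{i-2} with p_{-2}=0, p_{-1}=1, q_{-2}=1, q_{-1}=0), until the denominator exceeds 12:
  i=0: a_0=1, p_0 = 1*1 + 0 = 1, q_0 = 1*0 + 1 = 1.
  i=1: a_1=3, p_1 = 3*1 + 1 = 4, q_1 = 3*1 + 0 = 3.
  i=2: a_2=1, p_2 = 1*4 + 1 = 5, q_2 = 1*3 + 1 = 4.
  i=3: a_3=10, p_3 = 10*5 + 4 = 54, q_3 = 10*4 + 3 = 43.
q_3 = 43 > 12, so the last convergent with denominator <= 12 is p_2/q_2 = 5/4.
The closest fraction with denominator <= 12 is either p_2/q_2 or the intermediate fraction (k*p_2 + p_1)/(k*q_2 + q_1) with the largest k >= 1 whose denominator stays <= 12; these approach x as k grows, and every other convergent or intermediate fraction in range is farther away.
Largest k: floor((12 - q_1)/q_2) = floor((12 - 3)/4) = 2.
That gives (2*5 + 4)/(2*4 + 3) = 14/11.
Compare the errors: |x - 5/4| = |54*4 - 5*43|/(43*4) = 1/172, and |x - 14/11| = |54*11 - 14*43|/(43*11) = 8/473.
Cross-multiplying, 1*473 = 473 < 1376 = 8*172, so 1/172 is smaller: the convergent 5/4 is closer to x than 14/11.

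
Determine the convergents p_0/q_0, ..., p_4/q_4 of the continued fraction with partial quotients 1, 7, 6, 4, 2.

1/1, 8/7, 49/43, 204/179, 457/401

Using the convergent recurrence p_i = a_i*p_{i-1} + p_{i-2}, q_i = a_i*q_{i-1} + q_{i-2} with p_{-2}=0, p_{-1}=1, q_{-2}=1, q_{-1}=0:
  i=0: a_0=1, p_0 = 1*1 + 0 = 1, q_0 = 1*0 + 1 = 1.
  i=1: a_1=7, p_1 = 7*1 + 1 = 8, q_1 = 7*1 + 0 = 7.
  i=2: a_2=6, p_2 = 6*8 + 1 = 49, q_2 = 6*7 + 1 = 43.
  i=3: a_3=4, p_3 = 4*49 + 8 = 204, q_3 = 4*43 + 7 = 179.
  i=4: a_4=2, p_4 = 2*204 + 49 = 457, q_4 = 2*179 + 43 = 401.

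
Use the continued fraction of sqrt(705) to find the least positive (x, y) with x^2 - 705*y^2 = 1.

(x, y) = (237161, 8932)

First expand sqrt(705) as a continued fraction. With x_i = (sqrt(705) + m_i)/d_i and (m_0, d_0) = (0, 1): a_0 = floor(sqrt(705)) = 26, since 26^2 = 676 <= 705 < 729 = 27^2.
Iterate m_{i+1} = d_i*a_i - m_i, d_{i+1} = (705 - m_{i+1}^2)/d_i, a_{i+1} = floor((a_0 + m_{i+1})/d_{i+1}):
  m_1 = 1*26 - 0 = 26, d_1 = (705 - 26^2)/1 = 29/1 = 29, a_1 = floor((26 + 26)/29) = 1.
  m_2 = 29*1 - 26 = 3, d_2 = (705 - 3^2)/29 = 696/29 = 24, a_2 = floor((26 + 3)/24) = 1.
  m_3 = 24*1 - 3 = 21, d_3 = (705 - 21^2)/24 = 264/24 = 11, a_3 = floor((26 + 21)/11) = 4.
  m_4 = 11*4 - 21 = 23, d_4 = (705 - 23^2)/11 = 176/11 = 16, a_4 = floor((26 + 23)/16) = 3.
  m_5 = 16*3 - 23 = 25, d_5 = (705 - 25^2)/16 = 80/16 = 5, a_5 = floor((26 + 25)/5) = 10.
  m_6 = 5*10 - 25 = 25, d_6 = (705 - 25^2)/5 = 80/5 = 16, a_6 = floor((26 + 25)/16) = 3.
  m_7 = 16*3 - 25 = 23, d_7 = (705 - 23^2)/16 = 176/16 = 11, a_7 = floor((26 + 23)/11) = 4.
  m_8 = 11*4 - 23 = 21, d_8 = (705 - 21^2)/11 = 264/11 = 24, a_8 = floor((26 + 21)/24) = 1.
  m_9 = 24*1 - 21 = 3, d_9 = (705 - 3^2)/24 = 696/24 = 29, a_9 = floor((26 + 3)/29) = 1.
  m_10 = 29*1 - 3 = 26, d_10 = (705 - 26^2)/29 = 29/29 = 1, a_10 = floor((26 + 26)/1) = 52.
  m_11 = 1*52 - 26 = 26, d_11 = (705 - 26^2)/1 = 29/1 = 29: (m_11, d_11) = (m_1, d_1) = (26, 29), so from here the quotients repeat a_1, ..., a_10; the period length is 10.
So sqrt(705) = [26; (1, 1, 4, 3, 10, 3, 4, 1, 1, 52)] with period length k = 10.
k is even, so the fundamental solution of x^2 - 705y^2 = 1 is (p_{k-1}, q_{k-1}) = (p_9, q_9); compute convergents through index 9.
Convergents (p_i = a_i*p_{i-1} + p_{i-2}, q_i = a_i*q_{i-1} + q_{i-2} with p_{-2}=0, p_{-1}=1, q_{-2}=1, q_{-1}=0):
  i=0: a_0=26, p_0 = 26*1 + 0 = 26, q_0 = 26*0 + 1 = 1.
  i=1: a_1=1, p_1 = 1*26 + 1 = 27, q_1 = 1*1 + 0 = 1.
  i=2: a_2=1, p_2 = 1*27 + 26 = 53, q_2 = 1*1 + 1 = 2.
  i=3: a_3=4, p_3 = 4*53 + 27 = 239, q_3 = 4*2 + 1 = 9.
  i=4: a_4=3, p_4 = 3*239 + 53 = 770, q_4 = 3*9 + 2 = 29.
  i=5: a_5=10, p_5 = 10*770 + 239 = 7939, q_5 = 10*29 + 9 = 299.
  i=6: a_6=3, p_6 = 3*7939 + 770 = 24587, q_6 = 3*299 + 29 = 926.
  i=7: a_7=4, p_7 = 4*24587 + 7939 = 106287, q_7 = 4*926 + 299 = 4003.
  i=8: a_8=1, p_8 = 1*106287 + 24587 = 130874, q_8 = 1*4003 + 926 = 4929.
  i=9: a_9=1, p_9 = 1*130874 + 106287 = 237161, q_9 = 1*4929 + 4003 = 8932.
Check: 237161^2 - 705*8932^2 = 56245339921 - 56245339920 = 1, so (x, y) = (237161, 8932) solves the equation, and by the theorem it is the least positive solution.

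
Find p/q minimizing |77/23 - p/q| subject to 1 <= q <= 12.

10/3

Expand x = 77/23 as a continued fraction with the Euclidean algorithm:
  77 = 3*23 + 8, so a_0 = 3.
  23 = 2*8 + 7, so a_1 = 2.
  8 = 1*7 + 1, so a_2 = 1.
  7 = 7*1 + 0, so a_3 = 7.
so x = [3; 2, 1, 7].
Convergents (p_i = a_i*p_{i-1} + p_{i-2}, q_i = a_i*q_{i-1} + q_{i-2} with p_{-2}=0, p_{-1}=1, q_{-2}=1, q_{-1}=0), until the denominator exceeds 12:
  i=0: a_0=3, p_0 = 3*1 + 0 = 3, q_0 = 3*0 + 1 = 1.
  i=1: a_1=2, p_1 = 2*3 + 1 = 7, q_1 = 2*1 + 0 = 2.
  i=2: a_2=1, p_2 = 1*7 + 3 = 10, q_2 = 1*2 + 1 = 3.
  i=3: a_3=7, p_3 = 7*10 + 7 = 77, q_3 = 7*3 + 2 = 23.
q_3 = 23 > 12, so the last convergent with denominator <= 12 is p_2/q_2 = 10/3.
The closest fraction with denominator <= 12 is either p_2/q_2 or the intermediate fraction (k*p_2 + p_1)/(k*q_2 + q_1) with the largest k >= 1 whose denominator stays <= 12; these approach x as k grows, and every other convergent or intermediate fraction in range is farther away.
Largest k: floor((12 - q_1)/q_2) = floor((12 - 2)/3) = 3.
That gives (3*10 + 7)/(3*3 + 2) = 37/11.
Compare the errors: |x - 10/3| = |77*3 - 10*23|/(23*3) = 1/69, and |x - 37/11| = |77*11 - 37*23|/(23*11) = 4/253.
Cross-multiplying, 1*253 = 253 < 276 = 4*69, so 1/69 is smaller: the convergent 10/3 is closer to x than 37/11.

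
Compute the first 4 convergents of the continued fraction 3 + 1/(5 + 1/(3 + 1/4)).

3/1, 16/5, 51/16, 220/69

Using the convergent recurrence p_i = a_i*p_{i-1} + p_{i-2}, q_i = a_i*q_{i-1} + q_{i-2} with p_{-2}=0, p_{-1}=1, q_{-2}=1, q_{-1}=0:
  i=0: a_0=3, p_0 = 3*1 + 0 = 3, q_0 = 3*0 + 1 = 1.
  i=1: a_1=5, p_1 = 5*3 + 1 = 16, q_1 = 5*1 + 0 = 5.
  i=2: a_2=3, p_2 = 3*16 + 3 = 51, q_2 = 3*5 + 1 = 16.
  i=3: a_3=4, p_3 = 4*51 + 16 = 220, q_3 = 4*16 + 5 = 69.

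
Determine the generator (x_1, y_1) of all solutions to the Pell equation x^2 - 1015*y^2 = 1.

(x, y) = (352871, 11076)

First expand sqrt(1015) as a continued fraction. With x_i = (sqrt(1015) + m_i)/d_i and (m_0, d_0) = (0, 1): a_0 = floor(sqrt(1015)) = 31, since 31^2 = 961 <= 1015 < 1024 = 32^2.
Iterate m_{i+1} = d_i*a_i - m_i, d_{i+1} = (1015 - m_{i+1}^2)/d_i, a_{i+1} = floor((a_0 + m_{i+1})/d_{i+1}):
  m_1 = 1*31 - 0 = 31, d_1 = (1015 - 31^2)/1 = 54/1 = 54, a_1 = floor((31 + 31)/54) = 1.
  m_2 = 54*1 - 31 = 23, d_2 = (1015 - 23^2)/54 = 486/54 = 9, a_2 = floor((31 + 23)/9) = 6.
  m_3 = 9*6 - 23 = 31, d_3 = (1015 - 31^2)/9 = 54/9 = 6, a_3 = floor((31 + 31)/6) = 10.
  m_4 = 6*10 - 31 = 29, d_4 = (1015 - 29^2)/6 = 174/6 = 29, a_4 = floor((31 + 29)/29) = 2.
  m_5 = 29*2 - 29 = 29, d_5 = (1015 - 29^2)/29 = 174/29 = 6, a_5 = floor((31 + 29)/6) = 10.
  m_6 = 6*10 - 29 = 31, d_6 = (1015 - 31^2)/6 = 54/6 = 9, a_6 = floor((31 + 31)/9) = 6.
  m_7 = 9*6 - 31 = 23, d_7 = (1015 - 23^2)/9 = 486/9 = 54, a_7 = floor((31 + 23)/54) = 1.
  m_8 = 54*1 - 23 = 31, d_8 = (1015 - 31^2)/54 = 54/54 = 1, a_8 = floor((31 + 31)/1) = 62.
  m_9 = 1*62 - 31 = 31, d_9 = (1015 - 31^2)/1 = 54/1 = 54: (m_9, d_9) = (m_1, d_1) = (31, 54), so from here the quotients repeat a_1, ..., a_8; the period length is 8.
So sqrt(1015) = [31; (1, 6, 10, 2, 10, 6, 1, 62)] with period length k = 8.
k is even, so the fundamental solution of x^2 - 1015y^2 = 1 is (p_{k-1}, q_{k-1}) = (p_7, q_7); compute convergents through index 7.
Convergents (p_i = a_i*p_{i-1} + p_{i-2}, q_i = a_i*q_{i-1} + q_{i-2} with p_{-2}=0, p_{-1}=1, q_{-2}=1, q_{-1}=0):
  i=0: a_0=31, p_0 = 31*1 + 0 = 31, q_0 = 31*0 + 1 = 1.
  i=1: a_1=1, p_1 = 1*31 + 1 = 32, q_1 = 1*1 + 0 = 1.
  i=2: a_2=6, p_2 = 6*32 + 31 = 223, q_2 = 6*1 + 1 = 7.
  i=3: a_3=10, p_3 = 10*223 + 32 = 2262, q_3 = 10*7 + 1 = 71.
  i=4: a_4=2, p_4 = 2*2262 + 223 = 4747, q_4 = 2*71 + 7 = 149.
  i=5: a_5=10, p_5 = 10*4747 + 2262 = 49732, q_5 = 10*149 + 71 = 1561.
  i=6: a_6=6, p_6 = 6*49732 + 4747 = 303139, q_6 = 6*1561 + 149 = 9515.
  i=7: a_7=1, p_7 = 1*303139 + 49732 = 352871, q_7 = 1*9515 + 1561 = 11076.
Check: 352871^2 - 1015*11076^2 = 124517942641 - 124517942640 = 1, so (x, y) = (352871, 11076) solves the equation, and by the theorem it is the least positive solution.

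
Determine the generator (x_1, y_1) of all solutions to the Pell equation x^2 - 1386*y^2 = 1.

First expand sqrt(1386) as a continued fraction. With x_i = (sqrt(1386) + m_i)/d_i and (m_0, d_0) = (0, 1): a_0 = floor(sqrt(1386)) = 37, since 37^2 = 1369 <= 1386 < 1444 = 38^2.
Iterate m_{i+1} = d_i*a_i - m_i, d_{i+1} = (1386 - m_{i+1}^2)/d_i, a_{i+1} = floor((a_0 + m_{i+1})/d_{i+1}):
  m_1 = 1*37 - 0 = 37, d_1 = (1386 - 37^2)/1 = 17/1 = 17, a_1 = floor((37 + 37)/17) = 4.
  m_2 = 17*4 - 37 = 31, d_2 = (1386 - 31^2)/17 = 425/17 = 25, a_2 = floor((37 + 31)/25) = 2.
  m_3 = 25*2 - 31 = 19, d_3 = (1386 - 19^2)/25 = 1025/25 = 41, a_3 = floor((37 + 19)/41) = 1.
  m_4 = 41*1 - 19 = 22, d_4 = (1386 - 22^2)/41 = 902/41 = 22, a_4 = floor((37 + 22)/22) = 2.
  m_5 = 22*2 - 22 = 22, d_5 = (1386 - 22^2)/22 = 902/22 = 41, a_5 = floor((37 + 22)/41) = 1.
  m_6 = 41*1 - 22 = 19, d_6 = (1386 - 19^2)/41 = 1025/41 = 25, a_6 = floor((37 + 19)/25) = 2.
  m_7 = 25*2 - 19 = 31, d_7 = (1386 - 31^2)/25 = 425/25 = 17, a_7 = floor((37 + 31)/17) = 4.
  m_8 = 17*4 - 31 = 37, d_8 = (1386 - 37^2)/17 = 17/17 = 1, a_8 = floor((37 + 37)/1) = 74.
  m_9 = 1*74 - 37 = 37, d_9 = (1386 - 37^2)/1 = 17/1 = 17: (m_9, d_9) = (m_1, d_1) = (37, 17), so from here the quotients repeat a_1, ..., a_8; the period length is 8.
So sqrt(1386) = [37; (4, 2, 1, 2, 1, 2, 4, 74)] with period length k = 8.
k is even, so the fundamental solution of x^2 - 1386y^2 = 1 is (p_{k-1}, q_{k-1}) = (p_7, q_7); compute convergents through index 7.
Convergents (p_i = a_i*p_{i-1} + p_{i-2}, q_i = a_i*q_{i-1} + q_{i-2} with p_{-2}=0, p_{-1}=1, q_{-2}=1, q_{-1}=0):
  i=0: a_0=37, p_0 = 37*1 + 0 = 37, q_0 = 37*0 + 1 = 1.
  i=1: a_1=4, p_1 = 4*37 + 1 = 149, q_1 = 4*1 + 0 = 4.
  i=2: a_2=2, p_2 = 2*149 + 37 = 335, q_2 = 2*4 + 1 = 9.
  i=3: a_3=1, p_3 = 1*335 + 149 = 484, q_3 = 1*9 + 4 = 13.
  i=4: a_4=2, p_4 = 2*484 + 335 = 1303, q_4 = 2*13 + 9 = 35.
  i=5: a_5=1, p_5 = 1*1303 + 484 = 1787, q_5 = 1*35 + 13 = 48.
  i=6: a_6=2, p_6 = 2*1787 + 1303 = 4877, q_6 = 2*48 + 35 = 131.
  i=7: a_7=4, p_7 = 4*4877 + 1787 = 21295, q_7 = 4*131 + 48 = 572.
Check: 21295^2 - 1386*572^2 = 453477025 - 453477024 = 1, so (x, y) = (21295, 572) solves the equation, and by the theorem it is the least positive solution.

(x, y) = (21295, 572)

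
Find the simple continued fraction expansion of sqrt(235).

Write x_i = (sqrt(235) + m_i)/d_i with (m_0, d_0) = (0, 1). a_0 = floor(sqrt(235)) = 15, since 15^2 = 225 <= 235 < 256 = 16^2.
Iterate m_{i+1} = d_i*a_i - m_i, d_{i+1} = (235 - m_{i+1}^2)/d_i, a_{i+1} = floor((a_0 + m_{i+1})/d_{i+1}):
  m_1 = 1*15 - 0 = 15, d_1 = (235 - 15^2)/1 = 10/1 = 10, a_1 = floor((15 + 15)/10) = 3.
  m_2 = 10*3 - 15 = 15, d_2 = (235 - 15^2)/10 = 10/10 = 1, a_2 = floor((15 + 15)/1) = 30.
  m_3 = 1*30 - 15 = 15, d_3 = (235 - 15^2)/1 = 10/1 = 10: (m_3, d_3) = (m_1, d_1) = (15, 10), so from here the quotients repeat a_1, a_2; the period length is 2.
Hence the expansion of sqrt(235) is a_0 = 15 followed by the repeating block 3, 30 (period 2).

[15; (3, 30)]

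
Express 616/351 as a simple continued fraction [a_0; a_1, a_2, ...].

Run the Euclidean algorithm on 616 and 351; the successive quotients are the partial quotients a_0, a_1, ... (each step inverts the fractional part left over by the previous one):
  616 = 1*351 + 265, so a_0 = 1.
  351 = 1*265 + 86, so a_1 = 1.
  265 = 3*86 + 7, so a_2 = 3.
  86 = 12*7 + 2, so a_3 = 12.
  7 = 3*2 + 1, so a_4 = 3.
  2 = 2*1 + 0, so a_5 = 2.
The remainder reaches 0 after 6 divisions, so the expansion has 6 partial quotients, read off in order.

[1; 1, 3, 12, 3, 2]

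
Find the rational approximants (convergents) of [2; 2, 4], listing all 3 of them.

2/1, 5/2, 22/9

Using the convergent recurrence p_i = a_i*p_{i-1} + p_{i-2}, q_i = a_i*q_{i-1} + q_{i-2} with p_{-2}=0, p_{-1}=1, q_{-2}=1, q_{-1}=0:
  i=0: a_0=2, p_0 = 2*1 + 0 = 2, q_0 = 2*0 + 1 = 1.
  i=1: a_1=2, p_1 = 2*2 + 1 = 5, q_1 = 2*1 + 0 = 2.
  i=2: a_2=4, p_2 = 4*5 + 2 = 22, q_2 = 4*2 + 1 = 9.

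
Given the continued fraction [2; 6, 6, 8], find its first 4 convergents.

2/1, 13/6, 80/37, 653/302

Using the convergent recurrence p_i = a_i*p_{i-1} + p_{i-2}, q_i = a_i*q_{i-1} + q_{i-2} with p_{-2}=0, p_{-1}=1, q_{-2}=1, q_{-1}=0:
  i=0: a_0=2, p_0 = 2*1 + 0 = 2, q_0 = 2*0 + 1 = 1.
  i=1: a_1=6, p_1 = 6*2 + 1 = 13, q_1 = 6*1 + 0 = 6.
  i=2: a_2=6, p_2 = 6*13 + 2 = 80, q_2 = 6*6 + 1 = 37.
  i=3: a_3=8, p_3 = 8*80 + 13 = 653, q_3 = 8*37 + 6 = 302.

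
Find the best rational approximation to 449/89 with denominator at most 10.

5/1

Expand x = 449/89 as a continued fraction with the Euclidean algorithm:
  449 = 5*89 + 4, so a_0 = 5.
  89 = 22*4 + 1, so a_1 = 22.
  4 = 4*1 + 0, so a_2 = 4.
so x = [5; 22, 4].
Convergents (p_i = a_i*p_{i-1} + p_{i-2}, q_i = a_i*q_{i-1} + q_{i-2} with p_{-2}=0, p_{-1}=1, q_{-2}=1, q_{-1}=0), until the denominator exceeds 10:
  i=0: a_0=5, p_0 = 5*1 + 0 = 5, q_0 = 5*0 + 1 = 1.
  i=1: a_1=22, p_1 = 22*5 + 1 = 111, q_1 = 22*1 + 0 = 22.
q_1 = 22 > 10, so the last convergent with denominator <= 10 is p_0/q_0 = 5/1.
The closest fraction with denominator <= 10 is either p_0/q_0 or the intermediate fraction (k*p_0 + p_{-1})/(k*q_0 + q_{-1}) with the largest k >= 1 whose denominator stays <= 10; these approach x as k grows, and every other convergent or intermediate fraction in range is farther away.
Largest k: floor((10 - q_{-1})/q_0) = floor((10 - 0)/1) = 10 (using the seeds p_{-1} = 1, q_{-1} = 0).
That gives (10*5 + 1)/(10*1 + 0) = 51/10.
Compare the errors: |x - 5/1| = |449*1 - 5*89|/(89*1) = 4/89, and |x - 51/10| = |449*10 - 51*89|/(89*10) = 49/890.
Cross-multiplying, 4*890 = 3560 < 4361 = 49*89, so 4/89 is smaller: the convergent 5/1 is closer to x than 51/10.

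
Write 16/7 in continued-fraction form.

[2; 3, 2]

Run the Euclidean algorithm on 16 and 7; the successive quotients are the partial quotients a_0, a_1, ... (each step inverts the fractional part left over by the previous one):
  16 = 2*7 + 2, so a_0 = 2.
  7 = 3*2 + 1, so a_1 = 3.
  2 = 2*1 + 0, so a_2 = 2.
The remainder reaches 0 after 3 divisions, so the expansion has 3 partial quotients, read off in order.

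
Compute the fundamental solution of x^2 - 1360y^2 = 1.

(x, y) = (285769, 7749)

First expand sqrt(1360) as a continued fraction. With x_i = (sqrt(1360) + m_i)/d_i and (m_0, d_0) = (0, 1): a_0 = floor(sqrt(1360)) = 36, since 36^2 = 1296 <= 1360 < 1369 = 37^2.
Iterate m_{i+1} = d_i*a_i - m_i, d_{i+1} = (1360 - m_{i+1}^2)/d_i, a_{i+1} = floor((a_0 + m_{i+1})/d_{i+1}):
  m_1 = 1*36 - 0 = 36, d_1 = (1360 - 36^2)/1 = 64/1 = 64, a_1 = floor((36 + 36)/64) = 1.
  m_2 = 64*1 - 36 = 28, d_2 = (1360 - 28^2)/64 = 576/64 = 9, a_2 = floor((36 + 28)/9) = 7.
  m_3 = 9*7 - 28 = 35, d_3 = (1360 - 35^2)/9 = 135/9 = 15, a_3 = floor((36 + 35)/15) = 4.
  m_4 = 15*4 - 35 = 25, d_4 = (1360 - 25^2)/15 = 735/15 = 49, a_4 = floor((36 + 25)/49) = 1.
  m_5 = 49*1 - 25 = 24, d_5 = (1360 - 24^2)/49 = 784/49 = 16, a_5 = floor((36 + 24)/16) = 3.
  m_6 = 16*3 - 24 = 24, d_6 = (1360 - 24^2)/16 = 784/16 = 49, a_6 = floor((36 + 24)/49) = 1.
  m_7 = 49*1 - 24 = 25, d_7 = (1360 - 25^2)/49 = 735/49 = 15, a_7 = floor((36 + 25)/15) = 4.
  m_8 = 15*4 - 25 = 35, d_8 = (1360 - 35^2)/15 = 135/15 = 9, a_8 = floor((36 + 35)/9) = 7.
  m_9 = 9*7 - 35 = 28, d_9 = (1360 - 28^2)/9 = 576/9 = 64, a_9 = floor((36 + 28)/64) = 1.
  m_10 = 64*1 - 28 = 36, d_10 = (1360 - 36^2)/64 = 64/64 = 1, a_10 = floor((36 + 36)/1) = 72.
  m_11 = 1*72 - 36 = 36, d_11 = (1360 - 36^2)/1 = 64/1 = 64: (m_11, d_11) = (m_1, d_1) = (36, 64), so from here the quotients repeat a_1, ..., a_10; the period length is 10.
So sqrt(1360) = [36; (1, 7, 4, 1, 3, 1, 4, 7, 1, 72)] with period length k = 10.
k is even, so the fundamental solution of x^2 - 1360y^2 = 1 is (p_{k-1}, q_{k-1}) = (p_9, q_9); compute convergents through index 9.
Convergents (p_i = a_i*p_{i-1} + p_{i-2}, q_i = a_i*q_{i-1} + q_{i-2} with p_{-2}=0, p_{-1}=1, q_{-2}=1, q_{-1}=0):
  i=0: a_0=36, p_0 = 36*1 + 0 = 36, q_0 = 36*0 + 1 = 1.
  i=1: a_1=1, p_1 = 1*36 + 1 = 37, q_1 = 1*1 + 0 = 1.
  i=2: a_2=7, p_2 = 7*37 + 36 = 295, q_2 = 7*1 + 1 = 8.
  i=3: a_3=4, p_3 = 4*295 + 37 = 1217, q_3 = 4*8 + 1 = 33.
  i=4: a_4=1, p_4 = 1*1217 + 295 = 1512, q_4 = 1*33 + 8 = 41.
  i=5: a_5=3, p_5 = 3*1512 + 1217 = 5753, q_5 = 3*41 + 33 = 156.
  i=6: a_6=1, p_6 = 1*5753 + 1512 = 7265, q_6 = 1*156 + 41 = 197.
  i=7: a_7=4, p_7 = 4*7265 + 5753 = 34813, q_7 = 4*197 + 156 = 944.
  i=8: a_8=7, p_8 = 7*34813 + 7265 = 250956, q_8 = 7*944 + 197 = 6805.
  i=9: a_9=1, p_9 = 1*250956 + 34813 = 285769, q_9 = 1*6805 + 944 = 7749.
Check: 285769^2 - 1360*7749^2 = 81663921361 - 81663921360 = 1, so (x, y) = (285769, 7749) solves the equation, and by the theorem it is the least positive solution.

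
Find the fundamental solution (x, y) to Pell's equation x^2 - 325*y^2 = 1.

First expand sqrt(325) as a continued fraction. With x_i = (sqrt(325) + m_i)/d_i and (m_0, d_0) = (0, 1): a_0 = floor(sqrt(325)) = 18, since 18^2 = 324 <= 325 < 361 = 19^2.
Iterate m_{i+1} = d_i*a_i - m_i, d_{i+1} = (325 - m_{i+1}^2)/d_i, a_{i+1} = floor((a_0 + m_{i+1})/d_{i+1}):
  m_1 = 1*18 - 0 = 18, d_1 = (325 - 18^2)/1 = 1/1 = 1, a_1 = floor((18 + 18)/1) = 36.
  m_2 = 1*36 - 18 = 18, d_2 = (325 - 18^2)/1 = 1/1 = 1: (m_2, d_2) = (m_1, d_1) = (18, 1), so from here the quotient a_1 repeats; the period length is 1.
So sqrt(325) = [18; (36)] with period length k = 1.
k is odd, so (p_{k-1}, q_{k-1}) only solves x^2 - 325y^2 = -1 and the fundamental solution of x^2 - 325y^2 = 1 is (p_{2k-1}, q_{2k-1}) = (p_1, q_1); compute convergents through index 1, running through the period twice.
Convergents (p_i = a_i*p_{i-1} + p_{i-2}, q_i = a_i*q_{i-1} + q_{i-2} with p_{-2}=0, p_{-1}=1, q_{-2}=1, q_{-1}=0):
  i=0: a_0=18, p_0 = 18*1 + 0 = 18, q_0 = 18*0 + 1 = 1.
  i=1: a_1=36, p_1 = 36*18 + 1 = 649, q_1 = 36*1 + 0 = 36.
Indeed p_0^2 - 325*q_0^2 = 324 - 325 = -1, not +1.
Check: 649^2 - 325*36^2 = 421201 - 421200 = 1, so (x, y) = (649, 36) solves the equation, and by the theorem it is the least positive solution.

(x, y) = (649, 36)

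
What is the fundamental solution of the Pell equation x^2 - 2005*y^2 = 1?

First expand sqrt(2005) as a continued fraction. With x_i = (sqrt(2005) + m_i)/d_i and (m_0, d_0) = (0, 1): a_0 = floor(sqrt(2005)) = 44, since 44^2 = 1936 <= 2005 < 2025 = 45^2.
Iterate m_{i+1} = d_i*a_i - m_i, d_{i+1} = (2005 - m_{i+1}^2)/d_i, a_{i+1} = floor((a_0 + m_{i+1})/d_{i+1}):
  m_1 = 1*44 - 0 = 44, d_1 = (2005 - 44^2)/1 = 69/1 = 69, a_1 = floor((44 + 44)/69) = 1.
  m_2 = 69*1 - 44 = 25, d_2 = (2005 - 25^2)/69 = 1380/69 = 20, a_2 = floor((44 + 25)/20) = 3.
  m_3 = 20*3 - 25 = 35, d_3 = (2005 - 35^2)/20 = 780/20 = 39, a_3 = floor((44 + 35)/39) = 2.
  m_4 = 39*2 - 35 = 43, d_4 = (2005 - 43^2)/39 = 156/39 = 4, a_4 = floor((44 + 43)/4) = 21.
  m_5 = 4*21 - 43 = 41, d_5 = (2005 - 41^2)/4 = 324/4 = 81, a_5 = floor((44 + 41)/81) = 1.
  m_6 = 81*1 - 41 = 40, d_6 = (2005 - 40^2)/81 = 405/81 = 5, a_6 = floor((44 + 40)/5) = 16.
  m_7 = 5*16 - 40 = 40, d_7 = (2005 - 40^2)/5 = 405/5 = 81, a_7 = floor((44 + 40)/81) = 1.
  m_8 = 81*1 - 40 = 41, d_8 = (2005 - 41^2)/81 = 324/81 = 4, a_8 = floor((44 + 41)/4) = 21.
  m_9 = 4*21 - 41 = 43, d_9 = (2005 - 43^2)/4 = 156/4 = 39, a_9 = floor((44 + 43)/39) = 2.
  m_10 = 39*2 - 43 = 35, d_10 = (2005 - 35^2)/39 = 780/39 = 20, a_10 = floor((44 + 35)/20) = 3.
  m_11 = 20*3 - 35 = 25, d_11 = (2005 - 25^2)/20 = 1380/20 = 69, a_11 = floor((44 + 25)/69) = 1.
  m_12 = 69*1 - 25 = 44, d_12 = (2005 - 44^2)/69 = 69/69 = 1, a_12 = floor((44 + 44)/1) = 88.
  m_13 = 1*88 - 44 = 44, d_13 = (2005 - 44^2)/1 = 69/1 = 69: (m_13, d_13) = (m_1, d_1) = (44, 69), so from here the quotients repeat a_1, ..., a_12; the period length is 12.
So sqrt(2005) = [44; (1, 3, 2, 21, 1, 16, 1, 21, 2, 3, 1, 88)] with period length k = 12.
k is even, so the fundamental solution of x^2 - 2005y^2 = 1 is (p_{k-1}, q_{k-1}) = (p_11, q_11); compute convergents through index 11.
Convergents (p_i = a_i*p_{i-1} + p_{i-2}, q_i = a_i*q_{i-1} + q_{i-2} with p_{-2}=0, p_{-1}=1, q_{-2}=1, q_{-1}=0):
  i=0: a_0=44, p_0 = 44*1 + 0 = 44, q_0 = 44*0 + 1 = 1.
  i=1: a_1=1, p_1 = 1*44 + 1 = 45, q_1 = 1*1 + 0 = 1.
  i=2: a_2=3, p_2 = 3*45 + 44 = 179, q_2 = 3*1 + 1 = 4.
  i=3: a_3=2, p_3 = 2*179 + 45 = 403, q_3 = 2*4 + 1 = 9.
  i=4: a_4=21, p_4 = 21*403 + 179 = 8642, q_4 = 21*9 + 4 = 193.
  i=5: a_5=1, p_5 = 1*8642 + 403 = 9045, q_5 = 1*193 + 9 = 202.
  i=6: a_6=16, p_6 = 16*9045 + 8642 = 153362, q_6 = 16*202 + 193 = 3425.
  i=7: a_7=1, p_7 = 1*153362 + 9045 = 162407, q_7 = 1*3425 + 202 = 3627.
  i=8: a_8=21, p_8 = 21*162407 + 153362 = 3563909, q_8 = 21*3627 + 3425 = 79592.
  i=9: a_9=2, p_9 = 2*3563909 + 162407 = 7290225, q_9 = 2*79592 + 3627 = 162811.
  i=10: a_10=3, p_10 = 3*7290225 + 3563909 = 25434584, q_10 = 3*162811 + 79592 = 568025.
  i=11: a_11=1, p_11 = 1*25434584 + 7290225 = 32724809, q_11 = 1*568025 + 162811 = 730836.
Check: 32724809^2 - 2005*730836^2 = 1070913124086481 - 1070913124086480 = 1, so (x, y) = (32724809, 730836) solves the equation, and by the theorem it is the least positive solution.

(x, y) = (32724809, 730836)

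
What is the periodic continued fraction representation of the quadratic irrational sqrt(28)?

[5; (3, 2, 3, 10)]

Write x_i = (sqrt(28) + m_i)/d_i with (m_0, d_0) = (0, 1). a_0 = floor(sqrt(28)) = 5, since 5^2 = 25 <= 28 < 36 = 6^2.
Iterate m_{i+1} = d_i*a_i - m_i, d_{i+1} = (28 - m_{i+1}^2)/d_i, a_{i+1} = floor((a_0 + m_{i+1})/d_{i+1}):
  m_1 = 1*5 - 0 = 5, d_1 = (28 - 5^2)/1 = 3/1 = 3, a_1 = floor((5 + 5)/3) = 3.
  m_2 = 3*3 - 5 = 4, d_2 = (28 - 4^2)/3 = 12/3 = 4, a_2 = floor((5 + 4)/4) = 2.
  m_3 = 4*2 - 4 = 4, d_3 = (28 - 4^2)/4 = 12/4 = 3, a_3 = floor((5 + 4)/3) = 3.
  m_4 = 3*3 - 4 = 5, d_4 = (28 - 5^2)/3 = 3/3 = 1, a_4 = floor((5 + 5)/1) = 10.
  m_5 = 1*10 - 5 = 5, d_5 = (28 - 5^2)/1 = 3/1 = 3: (m_5, d_5) = (m_1, d_1) = (5, 3), so from here the quotients repeat a_1, ..., a_4; the period length is 4.
Hence the expansion of sqrt(28) is a_0 = 5 followed by the repeating block 3, 2, 3, 10 (period 4).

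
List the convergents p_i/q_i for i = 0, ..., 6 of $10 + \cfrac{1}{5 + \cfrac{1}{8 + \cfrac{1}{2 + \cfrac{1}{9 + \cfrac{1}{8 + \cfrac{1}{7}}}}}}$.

10/1, 51/5, 418/41, 887/87, 8401/824, 68095/6679, 485066/47577

Using the convergent recurrence p_i = a_i*p_{i-1} + p_{i-2}, q_i = a_i*q_{i-1} + q_{i-2} with p_{-2}=0, p_{-1}=1, q_{-2}=1, q_{-1}=0:
  i=0: a_0=10, p_0 = 10*1 + 0 = 10, q_0 = 10*0 + 1 = 1.
  i=1: a_1=5, p_1 = 5*10 + 1 = 51, q_1 = 5*1 + 0 = 5.
  i=2: a_2=8, p_2 = 8*51 + 10 = 418, q_2 = 8*5 + 1 = 41.
  i=3: a_3=2, p_3 = 2*418 + 51 = 887, q_3 = 2*41 + 5 = 87.
  i=4: a_4=9, p_4 = 9*887 + 418 = 8401, q_4 = 9*87 + 41 = 824.
  i=5: a_5=8, p_5 = 8*8401 + 887 = 68095, q_5 = 8*824 + 87 = 6679.
  i=6: a_6=7, p_6 = 7*68095 + 8401 = 485066, q_6 = 7*6679 + 824 = 47577.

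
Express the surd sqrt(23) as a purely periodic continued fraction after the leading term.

Write x_i = (sqrt(23) + m_i)/d_i with (m_0, d_0) = (0, 1). a_0 = floor(sqrt(23)) = 4, since 4^2 = 16 <= 23 < 25 = 5^2.
Iterate m_{i+1} = d_i*a_i - m_i, d_{i+1} = (23 - m_{i+1}^2)/d_i, a_{i+1} = floor((a_0 + m_{i+1})/d_{i+1}):
  m_1 = 1*4 - 0 = 4, d_1 = (23 - 4^2)/1 = 7/1 = 7, a_1 = floor((4 + 4)/7) = 1.
  m_2 = 7*1 - 4 = 3, d_2 = (23 - 3^2)/7 = 14/7 = 2, a_2 = floor((4 + 3)/2) = 3.
  m_3 = 2*3 - 3 = 3, d_3 = (23 - 3^2)/2 = 14/2 = 7, a_3 = floor((4 + 3)/7) = 1.
  m_4 = 7*1 - 3 = 4, d_4 = (23 - 4^2)/7 = 7/7 = 1, a_4 = floor((4 + 4)/1) = 8.
  m_5 = 1*8 - 4 = 4, d_5 = (23 - 4^2)/1 = 7/1 = 7: (m_5, d_5) = (m_1, d_1) = (4, 7), so from here the quotients repeat a_1, ..., a_4; the period length is 4.
Hence the expansion of sqrt(23) is a_0 = 4 followed by the repeating block 1, 3, 1, 8 (period 4).

[4; (1, 3, 1, 8)]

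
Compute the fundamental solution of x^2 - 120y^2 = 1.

(x, y) = (11, 1)

First expand sqrt(120) as a continued fraction. With x_i = (sqrt(120) + m_i)/d_i and (m_0, d_0) = (0, 1): a_0 = floor(sqrt(120)) = 10, since 10^2 = 100 <= 120 < 121 = 11^2.
Iterate m_{i+1} = d_i*a_i - m_i, d_{i+1} = (120 - m_{i+1}^2)/d_i, a_{i+1} = floor((a_0 + m_{i+1})/d_{i+1}):
  m_1 = 1*10 - 0 = 10, d_1 = (120 - 10^2)/1 = 20/1 = 20, a_1 = floor((10 + 10)/20) = 1.
  m_2 = 20*1 - 10 = 10, d_2 = (120 - 10^2)/20 = 20/20 = 1, a_2 = floor((10 + 10)/1) = 20.
  m_3 = 1*20 - 10 = 10, d_3 = (120 - 10^2)/1 = 20/1 = 20: (m_3, d_3) = (m_1, d_1) = (10, 20), so from here the quotients repeat a_1, a_2; the period length is 2.
So sqrt(120) = [10; (1, 20)] with period length k = 2.
k is even, so the fundamental solution of x^2 - 120y^2 = 1 is (p_{k-1}, q_{k-1}) = (p_1, q_1); compute convergents through index 1.
Convergents (p_i = a_i*p_{i-1} + p_{i-2}, q_i = a_i*q_{i-1} + q_{i-2} with p_{-2}=0, p_{-1}=1, q_{-2}=1, q_{-1}=0):
  i=0: a_0=10, p_0 = 10*1 + 0 = 10, q_0 = 10*0 + 1 = 1.
  i=1: a_1=1, p_1 = 1*10 + 1 = 11, q_1 = 1*1 + 0 = 1.
Check: 11^2 - 120*1^2 = 121 - 120 = 1, so (x, y) = (11, 1) solves the equation, and by the theorem it is the least positive solution.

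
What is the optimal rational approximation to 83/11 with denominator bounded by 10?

Expand x = 83/11 as a continued fraction with the Euclidean algorithm:
  83 = 7*11 + 6, so a_0 = 7.
  11 = 1*6 + 5, so a_1 = 1.
  6 = 1*5 + 1, so a_2 = 1.
  5 = 5*1 + 0, so a_3 = 5.
so x = [7; 1, 1, 5].
Convergents (p_i = a_i*p_{i-1} + p_{i-2}, q_i = a_i*q_{i-1} + q_{i-2} with p_{-2}=0, p_{-1}=1, q_{-2}=1, q_{-1}=0), until the denominator exceeds 10:
  i=0: a_0=7, p_0 = 7*1 + 0 = 7, q_0 = 7*0 + 1 = 1.
  i=1: a_1=1, p_1 = 1*7 + 1 = 8, q_1 = 1*1 + 0 = 1.
  i=2: a_2=1, p_2 = 1*8 + 7 = 15, q_2 = 1*1 + 1 = 2.
  i=3: a_3=5, p_3 = 5*15 + 8 = 83, q_3 = 5*2 + 1 = 11.
q_3 = 11 > 10, so the last convergent with denominator <= 10 is p_2/q_2 = 15/2.
The closest fraction with denominator <= 10 is either p_2/q_2 or the intermediate fraction (k*p_2 + p_1)/(k*q_2 + q_1) with the largest k >= 1 whose denominator stays <= 10; these approach x as k grows, and every other convergent or intermediate fraction in range is farther away.
Largest k: floor((10 - q_1)/q_2) = floor((10 - 1)/2) = 4.
That gives (4*15 + 8)/(4*2 + 1) = 68/9.
Compare the errors: |x - 15/2| = |83*2 - 15*11|/(11*2) = 1/22, and |x - 68/9| = |83*9 - 68*11|/(11*9) = 1/99.
Cross-multiplying, 1*22 = 22 < 99 = 1*99, so 1/99 is smaller: the intermediate fraction 68/9 is closer to x than 15/2.

68/9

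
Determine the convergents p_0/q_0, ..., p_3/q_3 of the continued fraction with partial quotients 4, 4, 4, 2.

Using the convergent recurrence p_i = a_i*p_{i-1} + p_{i-2}, q_i = a_i*q_{i-1} + q_{i-2} with p_{-2}=0, p_{-1}=1, q_{-2}=1, q_{-1}=0:
  i=0: a_0=4, p_0 = 4*1 + 0 = 4, q_0 = 4*0 + 1 = 1.
  i=1: a_1=4, p_1 = 4*4 + 1 = 17, q_1 = 4*1 + 0 = 4.
  i=2: a_2=4, p_2 = 4*17 + 4 = 72, q_2 = 4*4 + 1 = 17.
  i=3: a_3=2, p_3 = 2*72 + 17 = 161, q_3 = 2*17 + 4 = 38.

4/1, 17/4, 72/17, 161/38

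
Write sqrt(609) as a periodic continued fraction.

Write x_i = (sqrt(609) + m_i)/d_i with (m_0, d_0) = (0, 1). a_0 = floor(sqrt(609)) = 24, since 24^2 = 576 <= 609 < 625 = 25^2.
Iterate m_{i+1} = d_i*a_i - m_i, d_{i+1} = (609 - m_{i+1}^2)/d_i, a_{i+1} = floor((a_0 + m_{i+1})/d_{i+1}):
  m_1 = 1*24 - 0 = 24, d_1 = (609 - 24^2)/1 = 33/1 = 33, a_1 = floor((24 + 24)/33) = 1.
  m_2 = 33*1 - 24 = 9, d_2 = (609 - 9^2)/33 = 528/33 = 16, a_2 = floor((24 + 9)/16) = 2.
  m_3 = 16*2 - 9 = 23, d_3 = (609 - 23^2)/16 = 80/16 = 5, a_3 = floor((24 + 23)/5) = 9.
  m_4 = 5*9 - 23 = 22, d_4 = (609 - 22^2)/5 = 125/5 = 25, a_4 = floor((24 + 22)/25) = 1.
  m_5 = 25*1 - 22 = 3, d_5 = (609 - 3^2)/25 = 600/25 = 24, a_5 = floor((24 + 3)/24) = 1.
  m_6 = 24*1 - 3 = 21, d_6 = (609 - 21^2)/24 = 168/24 = 7, a_6 = floor((24 + 21)/7) = 6.
  m_7 = 7*6 - 21 = 21, d_7 = (609 - 21^2)/7 = 168/7 = 24, a_7 = floor((24 + 21)/24) = 1.
  m_8 = 24*1 - 21 = 3, d_8 = (609 - 3^2)/24 = 600/24 = 25, a_8 = floor((24 + 3)/25) = 1.
  m_9 = 25*1 - 3 = 22, d_9 = (609 - 22^2)/25 = 125/25 = 5, a_9 = floor((24 + 22)/5) = 9.
  m_10 = 5*9 - 22 = 23, d_10 = (609 - 23^2)/5 = 80/5 = 16, a_10 = floor((24 + 23)/16) = 2.
  m_11 = 16*2 - 23 = 9, d_11 = (609 - 9^2)/16 = 528/16 = 33, a_11 = floor((24 + 9)/33) = 1.
  m_12 = 33*1 - 9 = 24, d_12 = (609 - 24^2)/33 = 33/33 = 1, a_12 = floor((24 + 24)/1) = 48.
  m_13 = 1*48 - 24 = 24, d_13 = (609 - 24^2)/1 = 33/1 = 33: (m_13, d_13) = (m_1, d_1) = (24, 33), so from here the quotients repeat a_1, ..., a_12; the period length is 12.
Hence the expansion of sqrt(609) is a_0 = 24 followed by the repeating block 1, 2, 9, 1, 1, 6, 1, 1, 9, 2, 1, 48 (period 12).

[24; (1, 2, 9, 1, 1, 6, 1, 1, 9, 2, 1, 48)]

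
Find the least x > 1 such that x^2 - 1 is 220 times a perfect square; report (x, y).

(x, y) = (89, 6)

First expand sqrt(220) as a continued fraction. With x_i = (sqrt(220) + m_i)/d_i and (m_0, d_0) = (0, 1): a_0 = floor(sqrt(220)) = 14, since 14^2 = 196 <= 220 < 225 = 15^2.
Iterate m_{i+1} = d_i*a_i - m_i, d_{i+1} = (220 - m_{i+1}^2)/d_i, a_{i+1} = floor((a_0 + m_{i+1})/d_{i+1}):
  m_1 = 1*14 - 0 = 14, d_1 = (220 - 14^2)/1 = 24/1 = 24, a_1 = floor((14 + 14)/24) = 1.
  m_2 = 24*1 - 14 = 10, d_2 = (220 - 10^2)/24 = 120/24 = 5, a_2 = floor((14 + 10)/5) = 4.
  m_3 = 5*4 - 10 = 10, d_3 = (220 - 10^2)/5 = 120/5 = 24, a_3 = floor((14 + 10)/24) = 1.
  m_4 = 24*1 - 10 = 14, d_4 = (220 - 14^2)/24 = 24/24 = 1, a_4 = floor((14 + 14)/1) = 28.
  m_5 = 1*28 - 14 = 14, d_5 = (220 - 14^2)/1 = 24/1 = 24: (m_5, d_5) = (m_1, d_1) = (14, 24), so from here the quotients repeat a_1, ..., a_4; the period length is 4.
So sqrt(220) = [14; (1, 4, 1, 28)] with period length k = 4.
k is even, so the fundamental solution of x^2 - 220y^2 = 1 is (p_{k-1}, q_{k-1}) = (p_3, q_3); compute convergents through index 3.
Convergents (p_i = a_i*p_{i-1} + p_{i-2}, q_i = a_i*q_{i-1} + q_{i-2} with p_{-2}=0, p_{-1}=1, q_{-2}=1, q_{-1}=0):
  i=0: a_0=14, p_0 = 14*1 + 0 = 14, q_0 = 14*0 + 1 = 1.
  i=1: a_1=1, p_1 = 1*14 + 1 = 15, q_1 = 1*1 + 0 = 1.
  i=2: a_2=4, p_2 = 4*15 + 14 = 74, q_2 = 4*1 + 1 = 5.
  i=3: a_3=1, p_3 = 1*74 + 15 = 89, q_3 = 1*5 + 1 = 6.
Check: 89^2 - 220*6^2 = 7921 - 7920 = 1, so (x, y) = (89, 6) solves the equation, and by the theorem it is the least positive solution.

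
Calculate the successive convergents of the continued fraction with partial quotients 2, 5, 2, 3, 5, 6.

Using the convergent recurrence p_i = a_i*p_{i-1} + p_{i-2}, q_i = a_i*q_{i-1} + q_{i-2} with p_{-2}=0, p_{-1}=1, q_{-2}=1, q_{-1}=0:
  i=0: a_0=2, p_0 = 2*1 + 0 = 2, q_0 = 2*0 + 1 = 1.
  i=1: a_1=5, p_1 = 5*2 + 1 = 11, q_1 = 5*1 + 0 = 5.
  i=2: a_2=2, p_2 = 2*11 + 2 = 24, q_2 = 2*5 + 1 = 11.
  i=3: a_3=3, p_3 = 3*24 + 11 = 83, q_3 = 3*11 + 5 = 38.
  i=4: a_4=5, p_4 = 5*83 + 24 = 439, q_4 = 5*38 + 11 = 201.
  i=5: a_5=6, p_5 = 6*439 + 83 = 2717, q_5 = 6*201 + 38 = 1244.

2/1, 11/5, 24/11, 83/38, 439/201, 2717/1244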